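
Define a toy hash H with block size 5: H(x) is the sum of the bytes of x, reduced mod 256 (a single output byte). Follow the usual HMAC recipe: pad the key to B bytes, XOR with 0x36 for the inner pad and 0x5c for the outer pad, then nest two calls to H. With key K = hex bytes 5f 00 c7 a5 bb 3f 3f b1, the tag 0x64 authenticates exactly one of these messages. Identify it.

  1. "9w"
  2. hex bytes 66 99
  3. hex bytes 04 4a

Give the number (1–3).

Key hex bytes 5f 00 c7 a5 bb 3f 3f b1 is 8 bytes > B = 5, so hash it first: H(key) = b5, then zero-pad to 5 bytes: K' = b5 00 00 00 00.
K' ⊕ ipad = 83 36 36 36 36; K' ⊕ opad = e9 5c 5c 5c 5c.
m1: inner = H(83 36 36 36 36 39 77) = 0b; tag = H(e9 5c 5c 5c 5c 0b) = 64 ← matches
m2: inner = H(83 36 36 36 36 66 99) = 5a; tag = H(e9 5c 5c 5c 5c 5a) = b3
m3: inner = H(83 36 36 36 36 04 4a) = a9; tag = H(e9 5c 5c 5c 5c a9) = 02

1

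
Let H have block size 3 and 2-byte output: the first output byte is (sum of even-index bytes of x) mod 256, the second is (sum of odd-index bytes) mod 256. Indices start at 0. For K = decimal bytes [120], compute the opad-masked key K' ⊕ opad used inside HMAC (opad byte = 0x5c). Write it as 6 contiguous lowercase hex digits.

245c5c

Key decimal bytes [120] = 78 is 1 byte ≤ B = 3; zero-pad to 3 bytes: K' = 78 00 00.
XOR each byte with 0x5c: 78⊕5c=24, 00⊕5c=5c, 00⊕5c=5c.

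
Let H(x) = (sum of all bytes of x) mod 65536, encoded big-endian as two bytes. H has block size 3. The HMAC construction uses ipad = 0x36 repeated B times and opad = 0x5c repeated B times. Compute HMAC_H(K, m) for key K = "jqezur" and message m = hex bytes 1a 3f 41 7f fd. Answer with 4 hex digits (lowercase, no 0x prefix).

Key "jqezur" = 6a 71 65 7a 75 72 is 6 bytes > B = 3, so hash it first: H(key) = 02 a1, then zero-pad to 3 bytes: K' = 02 a1 00.
K' ⊕ ipad = 34 97 36.  K' ⊕ opad = 5e fd 5c.
Inner input = (K'⊕ipad) ∥ m = 34 97 36 ∥ 1a 3f 41 7f fd.
Inner hash: sum = 52+151+54+26+63+65+127+253 = 791 → 03 17.
Outer input = (K'⊕opad) ∥ inner = 5e fd 5c ∥ 03 17.
Outer hash (tag): sum = 94+253+92+3+23 = 465 → 01 d1.

01d1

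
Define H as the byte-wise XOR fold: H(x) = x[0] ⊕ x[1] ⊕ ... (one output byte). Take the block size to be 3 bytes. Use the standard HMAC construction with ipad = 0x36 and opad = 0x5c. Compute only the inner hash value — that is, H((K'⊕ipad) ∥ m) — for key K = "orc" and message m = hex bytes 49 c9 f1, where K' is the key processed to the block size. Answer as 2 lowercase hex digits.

Key "orc" = 6f 72 63 is exactly B = 3 bytes: K' = 6f 72 63.
K' ⊕ ipad = 59 44 55.
Inner input = 59 44 55 ∥ 49 c9 f1.
Inner hash: XOR 59⊕44⊕55⊕49⊕c9⊕f1 = 39.

39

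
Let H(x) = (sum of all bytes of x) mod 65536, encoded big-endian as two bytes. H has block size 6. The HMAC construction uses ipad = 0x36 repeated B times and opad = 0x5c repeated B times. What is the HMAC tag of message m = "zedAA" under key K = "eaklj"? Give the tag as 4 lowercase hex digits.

022a

Key "eaklj" = 65 61 6b 6c 6a is 5 bytes ≤ B = 6; zero-pad to 6 bytes: K' = 65 61 6b 6c 6a 00.
K' ⊕ ipad = 53 57 5d 5a 5c 36.  K' ⊕ opad = 39 3d 37 30 36 5c.
Inner input = (K'⊕ipad) ∥ m = 53 57 5d 5a 5c 36 ∥ 7a 65 64 41 41.
Inner hash: sum = 83+87+93+90+92+54+122+101+100+65+65 = 952 → 03 b8.
Outer input = (K'⊕opad) ∥ inner = 39 3d 37 30 36 5c ∥ 03 b8.
Outer hash (tag): sum = 57+61+55+48+54+92+3+184 = 554 → 02 2a.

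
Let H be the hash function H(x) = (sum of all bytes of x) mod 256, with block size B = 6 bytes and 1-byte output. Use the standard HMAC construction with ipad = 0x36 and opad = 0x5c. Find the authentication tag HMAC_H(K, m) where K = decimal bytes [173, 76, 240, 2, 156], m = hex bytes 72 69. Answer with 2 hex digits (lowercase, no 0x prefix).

f1

Key decimal bytes [173, 76, 240, 2, 156] = ad 4c f0 02 9c is 5 bytes ≤ B = 6; zero-pad to 6 bytes: K' = ad 4c f0 02 9c 00.
K' ⊕ ipad = 9b 7a c6 34 aa 36.  K' ⊕ opad = f1 10 ac 5e c0 5c.
Inner input = (K'⊕ipad) ∥ m = 9b 7a c6 34 aa 36 ∥ 72 69.
Inner hash: sum = 155+122+198+52+170+54+114+105 = 970; mod 256 = 202 → ca.
Outer input = (K'⊕opad) ∥ inner = f1 10 ac 5e c0 5c ∥ ca.
Outer hash (tag): sum = 241+16+172+94+192+92+202 = 1009; mod 256 = 241 → f1.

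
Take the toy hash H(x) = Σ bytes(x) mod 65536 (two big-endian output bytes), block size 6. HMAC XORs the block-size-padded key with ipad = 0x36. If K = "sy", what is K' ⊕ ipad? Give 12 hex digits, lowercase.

Key "sy" = 73 79 is 2 bytes ≤ B = 6; zero-pad to 6 bytes: K' = 73 79 00 00 00 00.
XOR each byte with 0x36: 73⊕36=45, 79⊕36=4f, 00⊕36=36, 00⊕36=36, 00⊕36=36, 00⊕36=36.

454f36363636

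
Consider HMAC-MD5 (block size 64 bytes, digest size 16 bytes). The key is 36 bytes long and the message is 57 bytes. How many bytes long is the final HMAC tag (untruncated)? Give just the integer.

The tag is one MD5 digest: 16 bytes.

16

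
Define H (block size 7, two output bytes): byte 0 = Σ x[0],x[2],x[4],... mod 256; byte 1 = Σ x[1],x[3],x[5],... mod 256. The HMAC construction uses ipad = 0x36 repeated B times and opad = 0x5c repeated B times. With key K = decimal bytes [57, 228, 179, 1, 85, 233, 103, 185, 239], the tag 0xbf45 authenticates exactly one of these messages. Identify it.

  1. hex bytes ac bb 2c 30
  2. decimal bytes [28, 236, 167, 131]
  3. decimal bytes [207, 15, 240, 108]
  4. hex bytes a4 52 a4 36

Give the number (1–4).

Key decimal bytes [57, 228, 179, 1, 85, 233, 103, 185, 239] = 39 e4 b3 01 55 e9 67 b9 ef is 9 bytes > B = 7, so hash it first: H(key) = 97 87, then zero-pad to 7 bytes: K' = 97 87 00 00 00 00 00.
K' ⊕ ipad = a1 b1 36 36 36 36 36; K' ⊕ opad = cb db 5c 5c 5c 5c 5c.
m1: inner = H(a1 b1 36 36 36 36 36 ac bb 2c 30) = 2e f5; tag = H(cb db 5c 5c 5c 5c 5c 2e f5) = d4c1
m2: inner = H(a1 b1 36 36 36 36 36 1c ec a7 83) = b2 e0; tag = H(cb db 5c 5c 5c 5c 5c b2 e0) = bf45 ← matches
m3: inner = H(a1 b1 36 36 36 36 36 cf 0f f0 6c) = be dc; tag = H(cb db 5c 5c 5c 5c 5c be dc) = bb51
m4: inner = H(a1 b1 36 36 36 36 36 a4 52 a4 36) = cb 65; tag = H(cb db 5c 5c 5c 5c 5c cb 65) = 445e

2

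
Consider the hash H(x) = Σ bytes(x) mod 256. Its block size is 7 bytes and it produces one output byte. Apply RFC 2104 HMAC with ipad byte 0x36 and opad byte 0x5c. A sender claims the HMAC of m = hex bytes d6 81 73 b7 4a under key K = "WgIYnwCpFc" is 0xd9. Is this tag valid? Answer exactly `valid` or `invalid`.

Key "WgIYnwCpFc" = 57 67 49 59 6e 77 43 70 46 63 is 10 bytes > B = 7, so hash it first: H(key) = a1, then zero-pad to 7 bytes: K' = a1 00 00 00 00 00 00.
K' ⊕ ipad = 97 36 36 36 36 36 36; K' ⊕ opad = fd 5c 5c 5c 5c 5c 5c.
Inner hash: sum = 151+54+54+54+54+54+54+214+129+115+183+74 = 1190; mod 256 = 166 → a6.
Outer hash (recomputed tag): sum = 253+92+92+92+92+92+92+166 = 971; mod 256 = 203 → cb.
Recomputed tag = cb; claimed = d9 → mismatch.

invalid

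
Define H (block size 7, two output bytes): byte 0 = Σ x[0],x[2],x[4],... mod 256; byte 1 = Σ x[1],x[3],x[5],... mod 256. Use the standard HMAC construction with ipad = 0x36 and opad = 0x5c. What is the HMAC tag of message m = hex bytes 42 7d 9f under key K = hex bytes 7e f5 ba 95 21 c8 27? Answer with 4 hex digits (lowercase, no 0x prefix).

Key hex bytes 7e f5 ba 95 21 c8 27 is exactly B = 7 bytes: K' = 7e f5 ba 95 21 c8 27.
K' ⊕ ipad = 48 c3 8c a3 17 fe 11.  K' ⊕ opad = 22 a9 e6 c9 7d 94 7b.
Inner input = (K'⊕ipad) ∥ m = 48 c3 8c a3 17 fe 11 ∥ 42 7d 9f.
Inner hash: even-index sum = 377 mod 256 = 121; odd-index sum = 837 mod 256 = 69 → 79 45.
Outer input = (K'⊕opad) ∥ inner = 22 a9 e6 c9 7d 94 7b ∥ 79 45.
Outer hash (tag): even-index sum = 581 mod 256 = 69; odd-index sum = 639 mod 256 = 127 → 45 7f.

457f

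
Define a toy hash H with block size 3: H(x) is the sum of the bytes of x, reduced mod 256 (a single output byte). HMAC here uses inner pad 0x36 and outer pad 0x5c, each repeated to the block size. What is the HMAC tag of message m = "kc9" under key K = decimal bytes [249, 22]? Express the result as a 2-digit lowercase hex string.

77

Key decimal bytes [249, 22] = f9 16 is 2 bytes ≤ B = 3; zero-pad to 3 bytes: K' = f9 16 00.
K' ⊕ ipad = cf 20 36.  K' ⊕ opad = a5 4a 5c.
Inner input = (K'⊕ipad) ∥ m = cf 20 36 ∥ 6b 63 39.
Inner hash: sum = 207+32+54+107+99+57 = 556; mod 256 = 44 → 2c.
Outer input = (K'⊕opad) ∥ inner = a5 4a 5c ∥ 2c.
Outer hash (tag): sum = 165+74+92+44 = 375; mod 256 = 119 → 77.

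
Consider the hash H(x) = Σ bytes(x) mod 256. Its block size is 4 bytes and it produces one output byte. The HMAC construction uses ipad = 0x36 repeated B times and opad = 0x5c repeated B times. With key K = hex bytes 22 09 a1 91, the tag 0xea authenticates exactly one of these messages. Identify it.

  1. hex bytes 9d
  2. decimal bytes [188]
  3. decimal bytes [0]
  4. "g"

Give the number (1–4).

Key hex bytes 22 09 a1 91 is exactly B = 4 bytes: K' = 22 09 a1 91.
K' ⊕ ipad = 14 3f 97 a7; K' ⊕ opad = 7e 55 fd cd.
m1: inner = H(14 3f 97 a7 9d) = 2e; tag = H(7e 55 fd cd 2e) = cb
m2: inner = H(14 3f 97 a7 bc) = 4d; tag = H(7e 55 fd cd 4d) = ea ← matches
m3: inner = H(14 3f 97 a7 00) = 91; tag = H(7e 55 fd cd 91) = 2e
m4: inner = H(14 3f 97 a7 67) = f8; tag = H(7e 55 fd cd f8) = 95

2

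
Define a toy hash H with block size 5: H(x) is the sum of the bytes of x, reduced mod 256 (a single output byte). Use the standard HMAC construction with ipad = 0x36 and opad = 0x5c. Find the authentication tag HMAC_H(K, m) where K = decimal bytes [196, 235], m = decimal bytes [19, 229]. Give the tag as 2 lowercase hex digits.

Key decimal bytes [196, 235] = c4 eb is 2 bytes ≤ B = 5; zero-pad to 5 bytes: K' = c4 eb 00 00 00.
K' ⊕ ipad = f2 dd 36 36 36.  K' ⊕ opad = 98 b7 5c 5c 5c.
Inner input = (K'⊕ipad) ∥ m = f2 dd 36 36 36 ∥ 13 e5.
Inner hash: sum = 242+221+54+54+54+19+229 = 873; mod 256 = 105 → 69.
Outer input = (K'⊕opad) ∥ inner = 98 b7 5c 5c 5c ∥ 69.
Outer hash (tag): sum = 152+183+92+92+92+105 = 716; mod 256 = 204 → cc.

cc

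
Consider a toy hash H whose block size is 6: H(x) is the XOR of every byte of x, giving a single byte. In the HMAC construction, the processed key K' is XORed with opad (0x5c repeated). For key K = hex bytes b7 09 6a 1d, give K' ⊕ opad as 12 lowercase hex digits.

eb5536415c5c

Key hex bytes b7 09 6a 1d is 4 bytes ≤ B = 6; zero-pad to 6 bytes: K' = b7 09 6a 1d 00 00.
XOR each byte with 0x5c: b7⊕5c=eb, 09⊕5c=55, 6a⊕5c=36, 1d⊕5c=41, 00⊕5c=5c, 00⊕5c=5c.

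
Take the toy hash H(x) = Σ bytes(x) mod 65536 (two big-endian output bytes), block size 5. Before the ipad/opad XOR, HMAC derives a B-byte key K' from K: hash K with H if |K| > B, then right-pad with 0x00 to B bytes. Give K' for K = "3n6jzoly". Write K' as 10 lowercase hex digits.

|K| = 8 > B = 5, so first hash the key.
H(K): sum = 51+110+54+106+122+111+108+121 = 783 → 03 0f.
Zero-pad H(K) = 03 0f to 5 bytes: K' = 03 0f 00 00 00.

030f000000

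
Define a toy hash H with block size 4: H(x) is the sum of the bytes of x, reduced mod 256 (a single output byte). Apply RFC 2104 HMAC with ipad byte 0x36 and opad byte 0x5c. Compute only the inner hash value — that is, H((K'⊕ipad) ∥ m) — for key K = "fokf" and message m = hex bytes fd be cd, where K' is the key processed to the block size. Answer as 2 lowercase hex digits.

Key "fokf" = 66 6f 6b 66 is exactly B = 4 bytes: K' = 66 6f 6b 66.
K' ⊕ ipad = 50 59 5d 50.
Inner input = 50 59 5d 50 ∥ fd be cd.
Inner hash: sum = 80+89+93+80+253+190+205 = 990; mod 256 = 222 → de.

de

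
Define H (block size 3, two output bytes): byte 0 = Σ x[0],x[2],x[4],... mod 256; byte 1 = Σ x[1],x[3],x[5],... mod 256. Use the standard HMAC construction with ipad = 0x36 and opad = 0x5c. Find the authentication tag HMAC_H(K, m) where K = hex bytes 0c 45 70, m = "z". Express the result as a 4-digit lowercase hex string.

Key hex bytes 0c 45 70 is exactly B = 3 bytes: K' = 0c 45 70.
K' ⊕ ipad = 3a 73 46.  K' ⊕ opad = 50 19 2c.
Inner input = (K'⊕ipad) ∥ m = 3a 73 46 ∥ 7a.
Inner hash: even-index sum = 128 mod 256 = 128; odd-index sum = 237 mod 256 = 237 → 80 ed.
Outer input = (K'⊕opad) ∥ inner = 50 19 2c ∥ 80 ed.
Outer hash (tag): even-index sum = 361 mod 256 = 105; odd-index sum = 153 mod 256 = 153 → 69 99.

6999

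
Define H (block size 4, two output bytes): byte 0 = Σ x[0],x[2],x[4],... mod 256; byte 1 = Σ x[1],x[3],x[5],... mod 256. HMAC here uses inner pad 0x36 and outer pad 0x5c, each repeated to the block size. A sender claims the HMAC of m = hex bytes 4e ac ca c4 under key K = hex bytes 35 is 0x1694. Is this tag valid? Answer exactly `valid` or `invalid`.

Key hex bytes 35 is 1 byte ≤ B = 4; zero-pad to 4 bytes: K' = 35 00 00 00.
K' ⊕ ipad = 03 36 36 36; K' ⊕ opad = 69 5c 5c 5c.
Inner hash: even-index sum = 337 mod 256 = 81; odd-index sum = 476 mod 256 = 220 → 51 dc.
Outer hash (recomputed tag): even-index sum = 278 mod 256 = 22; odd-index sum = 404 mod 256 = 148 → 16 94.
Recomputed tag = 1694; claimed = 1694 → match.

valid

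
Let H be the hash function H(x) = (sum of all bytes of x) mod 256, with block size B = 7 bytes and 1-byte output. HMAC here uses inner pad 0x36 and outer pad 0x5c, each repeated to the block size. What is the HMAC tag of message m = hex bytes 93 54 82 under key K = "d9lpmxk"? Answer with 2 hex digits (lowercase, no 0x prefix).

Key "d9lpmxk" = 64 39 6c 70 6d 78 6b is exactly B = 7 bytes: K' = 64 39 6c 70 6d 78 6b.
K' ⊕ ipad = 52 0f 5a 46 5b 4e 5d.  K' ⊕ opad = 38 65 30 2c 31 24 37.
Inner input = (K'⊕ipad) ∥ m = 52 0f 5a 46 5b 4e 5d ∥ 93 54 82.
Inner hash: sum = 82+15+90+70+91+78+93+147+84+130 = 880; mod 256 = 112 → 70.
Outer input = (K'⊕opad) ∥ inner = 38 65 30 2c 31 24 37 ∥ 70.
Outer hash (tag): sum = 56+101+48+44+49+36+55+112 = 501; mod 256 = 245 → f5.

f5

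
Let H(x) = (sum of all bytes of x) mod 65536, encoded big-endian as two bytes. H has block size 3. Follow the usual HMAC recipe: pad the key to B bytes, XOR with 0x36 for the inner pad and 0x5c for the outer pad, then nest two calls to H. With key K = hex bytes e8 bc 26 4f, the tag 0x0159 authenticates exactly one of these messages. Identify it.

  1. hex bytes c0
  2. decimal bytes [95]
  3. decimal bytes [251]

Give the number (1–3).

1

Key hex bytes e8 bc 26 4f is 4 bytes > B = 3, so hash it first: H(key) = 02 19, then zero-pad to 3 bytes: K' = 02 19 00.
K' ⊕ ipad = 34 2f 36; K' ⊕ opad = 5e 45 5c.
m1: inner = H(34 2f 36 c0) = 01 59; tag = H(5e 45 5c 01 59) = 0159 ← matches
m2: inner = H(34 2f 36 5f) = 00 f8; tag = H(5e 45 5c 00 f8) = 01f7
m3: inner = H(34 2f 36 fb) = 01 94; tag = H(5e 45 5c 01 94) = 0194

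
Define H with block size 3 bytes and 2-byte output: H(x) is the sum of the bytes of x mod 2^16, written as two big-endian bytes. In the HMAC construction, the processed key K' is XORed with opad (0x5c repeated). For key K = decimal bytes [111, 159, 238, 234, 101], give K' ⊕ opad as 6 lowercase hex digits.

Key decimal bytes [111, 159, 238, 234, 101] = 6f 9f ee ea 65 is 5 bytes > B = 3, so hash it first: H(key) = 03 4b, then zero-pad to 3 bytes: K' = 03 4b 00.
XOR each byte with 0x5c: 03⊕5c=5f, 4b⊕5c=17, 00⊕5c=5c.

5f175c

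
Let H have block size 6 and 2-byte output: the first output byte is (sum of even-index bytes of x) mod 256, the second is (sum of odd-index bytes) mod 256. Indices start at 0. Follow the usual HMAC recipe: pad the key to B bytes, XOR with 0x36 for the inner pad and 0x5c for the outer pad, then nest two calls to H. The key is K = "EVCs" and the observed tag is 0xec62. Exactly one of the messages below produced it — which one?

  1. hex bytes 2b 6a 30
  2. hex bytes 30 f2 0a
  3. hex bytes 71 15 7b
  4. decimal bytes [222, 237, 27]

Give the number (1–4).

Key "EVCs" = 45 56 43 73 is 4 bytes ≤ B = 6; zero-pad to 6 bytes: K' = 45 56 43 73 00 00.
K' ⊕ ipad = 73 60 75 45 36 36; K' ⊕ opad = 19 0a 1f 2f 5c 5c.
m1: inner = H(73 60 75 45 36 36 2b 6a 30) = 79 45; tag = H(19 0a 1f 2f 5c 5c 79 45) = 0dda
m2: inner = H(73 60 75 45 36 36 30 f2 0a) = 58 cd; tag = H(19 0a 1f 2f 5c 5c 58 cd) = ec62 ← matches
m3: inner = H(73 60 75 45 36 36 71 15 7b) = 0a f0; tag = H(19 0a 1f 2f 5c 5c 0a f0) = 9e85
m4: inner = H(73 60 75 45 36 36 de ed 1b) = 17 c8; tag = H(19 0a 1f 2f 5c 5c 17 c8) = ab5d

2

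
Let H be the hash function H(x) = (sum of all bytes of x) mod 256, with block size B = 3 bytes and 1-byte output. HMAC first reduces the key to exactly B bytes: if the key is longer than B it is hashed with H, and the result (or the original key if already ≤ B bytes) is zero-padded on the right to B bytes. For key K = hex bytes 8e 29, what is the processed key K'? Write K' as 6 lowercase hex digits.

8e2900

Key hex bytes 8e 29 is 2 bytes ≤ B = 3; zero-pad to 3 bytes: K' = 8e 29 00.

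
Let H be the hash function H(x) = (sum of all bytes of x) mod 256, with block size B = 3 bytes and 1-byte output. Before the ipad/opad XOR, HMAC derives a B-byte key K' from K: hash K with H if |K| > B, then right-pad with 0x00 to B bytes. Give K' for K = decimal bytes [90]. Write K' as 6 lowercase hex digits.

5a0000

Key decimal bytes [90] = 5a is 1 byte ≤ B = 3; zero-pad to 3 bytes: K' = 5a 00 00.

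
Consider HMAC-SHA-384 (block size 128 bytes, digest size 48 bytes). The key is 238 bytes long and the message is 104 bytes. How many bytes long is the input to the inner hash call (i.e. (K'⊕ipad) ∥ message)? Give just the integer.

Key is 238 > 128 bytes, so it is hashed to 48 bytes then zero-padded to 128: |K'| = 128.
Inner input = (K'⊕ipad) ∥ m → 128 + 104 = 232 bytes.

232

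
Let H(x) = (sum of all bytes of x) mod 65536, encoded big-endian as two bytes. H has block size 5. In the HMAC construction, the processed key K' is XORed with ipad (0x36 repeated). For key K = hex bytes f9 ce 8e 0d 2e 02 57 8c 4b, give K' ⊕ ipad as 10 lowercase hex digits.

Key hex bytes f9 ce 8e 0d 2e 02 57 8c 4b is 9 bytes > B = 5, so hash it first: H(key) = 03 c0, then zero-pad to 5 bytes: K' = 03 c0 00 00 00.
XOR each byte with 0x36: 03⊕36=35, c0⊕36=f6, 00⊕36=36, 00⊕36=36, 00⊕36=36.

35f6363636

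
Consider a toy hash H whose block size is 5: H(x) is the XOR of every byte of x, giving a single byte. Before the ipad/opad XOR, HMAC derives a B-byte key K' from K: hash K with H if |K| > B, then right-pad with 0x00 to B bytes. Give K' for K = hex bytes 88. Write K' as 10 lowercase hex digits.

8800000000

Key hex bytes 88 is 1 byte ≤ B = 5; zero-pad to 5 bytes: K' = 88 00 00 00 00.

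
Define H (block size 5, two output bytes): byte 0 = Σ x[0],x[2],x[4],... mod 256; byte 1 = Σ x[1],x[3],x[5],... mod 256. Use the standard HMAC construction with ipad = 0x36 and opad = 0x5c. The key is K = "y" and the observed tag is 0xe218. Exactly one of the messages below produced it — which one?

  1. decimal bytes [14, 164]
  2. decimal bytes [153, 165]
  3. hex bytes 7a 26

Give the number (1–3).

Key "y" = 79 is 1 byte ≤ B = 5; zero-pad to 5 bytes: K' = 79 00 00 00 00.
K' ⊕ ipad = 4f 36 36 36 36; K' ⊕ opad = 25 5c 5c 5c 5c.
m1: inner = H(4f 36 36 36 36 0e a4) = 5f 7a; tag = H(25 5c 5c 5c 5c 5f 7a) = 5717
m2: inner = H(4f 36 36 36 36 99 a5) = 60 05; tag = H(25 5c 5c 5c 5c 60 05) = e218 ← matches
m3: inner = H(4f 36 36 36 36 7a 26) = e1 e6; tag = H(25 5c 5c 5c 5c e1 e6) = c399

2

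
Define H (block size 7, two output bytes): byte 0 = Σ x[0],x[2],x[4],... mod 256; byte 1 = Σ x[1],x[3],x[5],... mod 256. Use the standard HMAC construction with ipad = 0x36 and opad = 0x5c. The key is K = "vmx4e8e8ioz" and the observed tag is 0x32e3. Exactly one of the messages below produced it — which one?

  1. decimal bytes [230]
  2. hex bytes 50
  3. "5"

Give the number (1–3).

3

Key "vmx4e8e8ioz" = 76 6d 78 34 65 38 65 38 69 6f 7a is 11 bytes > B = 7, so hash it first: H(key) = 9b 80, then zero-pad to 7 bytes: K' = 9b 80 00 00 00 00 00.
K' ⊕ ipad = ad b6 36 36 36 36 36; K' ⊕ opad = c7 dc 5c 5c 5c 5c 5c.
m1: inner = H(ad b6 36 36 36 36 36 e6) = 4f 08; tag = H(c7 dc 5c 5c 5c 5c 5c 4f 08) = e3e3
m2: inner = H(ad b6 36 36 36 36 36 50) = 4f 72; tag = H(c7 dc 5c 5c 5c 5c 5c 4f 72) = 4de3
m3: inner = H(ad b6 36 36 36 36 36 35) = 4f 57; tag = H(c7 dc 5c 5c 5c 5c 5c 4f 57) = 32e3 ← matches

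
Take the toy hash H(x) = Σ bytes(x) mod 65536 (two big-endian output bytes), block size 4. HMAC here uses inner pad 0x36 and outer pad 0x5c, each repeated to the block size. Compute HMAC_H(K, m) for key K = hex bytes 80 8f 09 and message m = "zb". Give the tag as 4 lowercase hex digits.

0322

Key hex bytes 80 8f 09 is 3 bytes ≤ B = 4; zero-pad to 4 bytes: K' = 80 8f 09 00.
K' ⊕ ipad = b6 b9 3f 36.  K' ⊕ opad = dc d3 55 5c.
Inner input = (K'⊕ipad) ∥ m = b6 b9 3f 36 ∥ 7a 62.
Inner hash: sum = 182+185+63+54+122+98 = 704 → 02 c0.
Outer input = (K'⊕opad) ∥ inner = dc d3 55 5c ∥ 02 c0.
Outer hash (tag): sum = 220+211+85+92+2+192 = 802 → 03 22.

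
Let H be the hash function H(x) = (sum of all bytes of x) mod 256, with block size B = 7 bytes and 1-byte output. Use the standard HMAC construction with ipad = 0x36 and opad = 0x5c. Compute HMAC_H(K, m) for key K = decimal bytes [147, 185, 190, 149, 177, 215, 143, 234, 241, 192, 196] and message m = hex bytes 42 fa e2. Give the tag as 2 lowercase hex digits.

Key decimal bytes [147, 185, 190, 149, 177, 215, 143, 234, 241, 192, 196] = 93 b9 be 95 b1 d7 8f ea f1 c0 c4 is 11 bytes > B = 7, so hash it first: H(key) = 15, then zero-pad to 7 bytes: K' = 15 00 00 00 00 00 00.
K' ⊕ ipad = 23 36 36 36 36 36 36.  K' ⊕ opad = 49 5c 5c 5c 5c 5c 5c.
Inner input = (K'⊕ipad) ∥ m = 23 36 36 36 36 36 36 ∥ 42 fa e2.
Inner hash: sum = 35+54+54+54+54+54+54+66+250+226 = 901; mod 256 = 133 → 85.
Outer input = (K'⊕opad) ∥ inner = 49 5c 5c 5c 5c 5c 5c ∥ 85.
Outer hash (tag): sum = 73+92+92+92+92+92+92+133 = 758; mod 256 = 246 → f6.

f6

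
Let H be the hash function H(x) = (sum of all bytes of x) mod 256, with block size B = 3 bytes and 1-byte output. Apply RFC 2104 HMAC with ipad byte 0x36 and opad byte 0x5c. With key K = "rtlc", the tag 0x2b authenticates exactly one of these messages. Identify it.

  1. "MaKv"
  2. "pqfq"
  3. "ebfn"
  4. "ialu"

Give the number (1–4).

3

Key "rtlc" = 72 74 6c 63 is 4 bytes > B = 3, so hash it first: H(key) = b5, then zero-pad to 3 bytes: K' = b5 00 00.
K' ⊕ ipad = 83 36 36; K' ⊕ opad = e9 5c 5c.
m1: inner = H(83 36 36 4d 61 4b 76) = 5e; tag = H(e9 5c 5c 5e) = ff
m2: inner = H(83 36 36 70 71 66 71) = a7; tag = H(e9 5c 5c a7) = 48
m3: inner = H(83 36 36 65 62 66 6e) = 8a; tag = H(e9 5c 5c 8a) = 2b ← matches
m4: inner = H(83 36 36 69 61 6c 75) = 9a; tag = H(e9 5c 5c 9a) = 3b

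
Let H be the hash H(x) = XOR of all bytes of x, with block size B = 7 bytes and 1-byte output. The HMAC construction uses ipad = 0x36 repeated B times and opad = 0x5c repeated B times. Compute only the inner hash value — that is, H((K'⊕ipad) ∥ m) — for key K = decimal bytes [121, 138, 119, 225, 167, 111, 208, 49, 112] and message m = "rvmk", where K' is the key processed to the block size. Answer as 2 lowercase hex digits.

Key decimal bytes [121, 138, 119, 225, 167, 111, 208, 49, 112] = 79 8a 77 e1 a7 6f d0 31 70 is 9 bytes > B = 7, so hash it first: H(key) = 3c, then zero-pad to 7 bytes: K' = 3c 00 00 00 00 00 00.
K' ⊕ ipad = 0a 36 36 36 36 36 36.
Inner input = 0a 36 36 36 36 36 36 ∥ 72 76 6d 6b.
Inner hash: XOR 0a⊕36⊕36⊕36⊕36⊕36⊕36⊕72⊕76⊕6d⊕6b = 08.

08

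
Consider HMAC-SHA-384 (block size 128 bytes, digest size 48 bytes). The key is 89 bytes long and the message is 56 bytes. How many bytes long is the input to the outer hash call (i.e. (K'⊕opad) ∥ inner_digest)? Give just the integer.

Key is 89 ≤ 128 bytes, zero-padded: |K'| = 128.
Outer input = (K'⊕opad) ∥ H(inner) → 128 + 48 = 176 bytes.

176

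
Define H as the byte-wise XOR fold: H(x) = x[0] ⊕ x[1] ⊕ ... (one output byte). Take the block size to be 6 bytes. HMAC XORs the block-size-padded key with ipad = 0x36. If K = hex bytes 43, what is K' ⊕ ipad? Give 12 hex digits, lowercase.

Key hex bytes 43 is 1 byte ≤ B = 6; zero-pad to 6 bytes: K' = 43 00 00 00 00 00.
XOR each byte with 0x36: 43⊕36=75, 00⊕36=36, 00⊕36=36, 00⊕36=36, 00⊕36=36, 00⊕36=36.

753636363636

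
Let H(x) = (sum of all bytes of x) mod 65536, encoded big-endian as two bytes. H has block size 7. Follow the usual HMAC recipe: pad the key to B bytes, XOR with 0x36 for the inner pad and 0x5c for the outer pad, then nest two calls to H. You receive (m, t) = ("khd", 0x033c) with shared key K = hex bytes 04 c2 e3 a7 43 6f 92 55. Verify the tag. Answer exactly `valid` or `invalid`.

Key hex bytes 04 c2 e3 a7 43 6f 92 55 is 8 bytes > B = 7, so hash it first: H(key) = 03 e9, then zero-pad to 7 bytes: K' = 03 e9 00 00 00 00 00.
K' ⊕ ipad = 35 df 36 36 36 36 36; K' ⊕ opad = 5f b5 5c 5c 5c 5c 5c.
Inner hash: sum = 53+223+54+54+54+54+54+107+104+100 = 857 → 03 59.
Outer hash (recomputed tag): sum = 95+181+92+92+92+92+92+3+89 = 828 → 03 3c.
Recomputed tag = 033c; claimed = 033c → match.

valid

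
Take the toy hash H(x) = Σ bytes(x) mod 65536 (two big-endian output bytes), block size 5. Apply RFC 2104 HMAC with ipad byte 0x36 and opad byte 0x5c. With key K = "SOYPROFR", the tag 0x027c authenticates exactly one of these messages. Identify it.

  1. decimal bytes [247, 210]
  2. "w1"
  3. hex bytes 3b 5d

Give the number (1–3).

2

Key "SOYPROFR" = 53 4f 59 50 52 4f 46 52 is 8 bytes > B = 5, so hash it first: H(key) = 02 84, then zero-pad to 5 bytes: K' = 02 84 00 00 00.
K' ⊕ ipad = 34 b2 36 36 36; K' ⊕ opad = 5e d8 5c 5c 5c.
m1: inner = H(34 b2 36 36 36 f7 d2) = 03 51; tag = H(5e d8 5c 5c 5c 03 51) = 029e
m2: inner = H(34 b2 36 36 36 77 31) = 02 30; tag = H(5e d8 5c 5c 5c 02 30) = 027c ← matches
m3: inner = H(34 b2 36 36 36 3b 5d) = 02 20; tag = H(5e d8 5c 5c 5c 02 20) = 026c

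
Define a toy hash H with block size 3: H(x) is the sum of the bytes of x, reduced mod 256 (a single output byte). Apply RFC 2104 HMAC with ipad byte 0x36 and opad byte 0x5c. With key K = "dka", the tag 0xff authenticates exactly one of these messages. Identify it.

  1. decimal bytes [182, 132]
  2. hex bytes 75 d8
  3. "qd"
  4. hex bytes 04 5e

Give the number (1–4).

2

Key "dka" = 64 6b 61 is exactly B = 3 bytes: K' = 64 6b 61.
K' ⊕ ipad = 52 5d 57; K' ⊕ opad = 38 37 3d.
m1: inner = H(52 5d 57 b6 84) = 40; tag = H(38 37 3d 40) = ec
m2: inner = H(52 5d 57 75 d8) = 53; tag = H(38 37 3d 53) = ff ← matches
m3: inner = H(52 5d 57 71 64) = db; tag = H(38 37 3d db) = 87
m4: inner = H(52 5d 57 04 5e) = 68; tag = H(38 37 3d 68) = 14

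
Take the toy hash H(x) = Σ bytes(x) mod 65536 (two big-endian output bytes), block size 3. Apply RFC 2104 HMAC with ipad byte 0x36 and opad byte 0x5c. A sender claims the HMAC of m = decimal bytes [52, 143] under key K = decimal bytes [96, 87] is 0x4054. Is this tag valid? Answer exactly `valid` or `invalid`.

invalid

Key decimal bytes [96, 87] = 60 57 is 2 bytes ≤ B = 3; zero-pad to 3 bytes: K' = 60 57 00.
K' ⊕ ipad = 56 61 36; K' ⊕ opad = 3c 0b 5c.
Inner hash: sum = 86+97+54+52+143 = 432 → 01 b0.
Outer hash (recomputed tag): sum = 60+11+92+1+176 = 340 → 01 54.
Recomputed tag = 0154; claimed = 4054 → mismatch.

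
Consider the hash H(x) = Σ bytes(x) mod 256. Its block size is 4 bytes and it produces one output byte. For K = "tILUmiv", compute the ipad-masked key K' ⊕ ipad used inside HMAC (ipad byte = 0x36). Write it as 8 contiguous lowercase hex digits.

Key "tILUmiv" = 74 49 4c 55 6d 69 76 is 7 bytes > B = 4, so hash it first: H(key) = aa, then zero-pad to 4 bytes: K' = aa 00 00 00.
XOR each byte with 0x36: aa⊕36=9c, 00⊕36=36, 00⊕36=36, 00⊕36=36.

9c363636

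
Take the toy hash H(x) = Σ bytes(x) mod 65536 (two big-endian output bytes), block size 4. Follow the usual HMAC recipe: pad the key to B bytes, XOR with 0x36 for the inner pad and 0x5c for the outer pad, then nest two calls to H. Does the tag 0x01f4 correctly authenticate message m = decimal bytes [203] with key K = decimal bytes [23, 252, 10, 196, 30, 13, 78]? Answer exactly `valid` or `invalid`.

valid

Key decimal bytes [23, 252, 10, 196, 30, 13, 78] = 17 fc 0a c4 1e 0d 4e is 7 bytes > B = 4, so hash it first: H(key) = 02 5a, then zero-pad to 4 bytes: K' = 02 5a 00 00.
K' ⊕ ipad = 34 6c 36 36; K' ⊕ opad = 5e 06 5c 5c.
Inner hash: sum = 52+108+54+54+203 = 471 → 01 d7.
Outer hash (recomputed tag): sum = 94+6+92+92+1+215 = 500 → 01 f4.
Recomputed tag = 01f4; claimed = 01f4 → match.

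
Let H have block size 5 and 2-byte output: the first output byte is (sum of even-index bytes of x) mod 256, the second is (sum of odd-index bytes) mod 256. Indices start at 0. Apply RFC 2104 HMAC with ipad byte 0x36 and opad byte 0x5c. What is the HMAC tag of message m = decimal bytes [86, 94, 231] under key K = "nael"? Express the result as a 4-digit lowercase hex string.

Key "nael" = 6e 61 65 6c is 4 bytes ≤ B = 5; zero-pad to 5 bytes: K' = 6e 61 65 6c 00.
K' ⊕ ipad = 58 57 53 5a 36.  K' ⊕ opad = 32 3d 39 30 5c.
Inner input = (K'⊕ipad) ∥ m = 58 57 53 5a 36 ∥ 56 5e e7.
Inner hash: even-index sum = 319 mod 256 = 63; odd-index sum = 494 mod 256 = 238 → 3f ee.
Outer input = (K'⊕opad) ∥ inner = 32 3d 39 30 5c ∥ 3f ee.
Outer hash (tag): even-index sum = 437 mod 256 = 181; odd-index sum = 172 mod 256 = 172 → b5 ac.

b5ac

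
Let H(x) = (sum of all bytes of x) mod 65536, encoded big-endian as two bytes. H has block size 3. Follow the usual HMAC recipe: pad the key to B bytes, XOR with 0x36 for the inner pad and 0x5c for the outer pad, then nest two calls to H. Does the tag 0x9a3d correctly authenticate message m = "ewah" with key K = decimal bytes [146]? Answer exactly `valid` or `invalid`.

Key decimal bytes [146] = 92 is 1 byte ≤ B = 3; zero-pad to 3 bytes: K' = 92 00 00.
K' ⊕ ipad = a4 36 36; K' ⊕ opad = ce 5c 5c.
Inner hash: sum = 164+54+54+101+119+97+104 = 693 → 02 b5.
Outer hash (recomputed tag): sum = 206+92+92+2+181 = 573 → 02 3d.
Recomputed tag = 023d; claimed = 9a3d → mismatch.

invalid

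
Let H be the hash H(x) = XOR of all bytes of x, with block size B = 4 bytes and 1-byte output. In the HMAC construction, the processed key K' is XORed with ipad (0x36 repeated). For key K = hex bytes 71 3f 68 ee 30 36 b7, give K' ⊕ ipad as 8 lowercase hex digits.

4f363636

Key hex bytes 71 3f 68 ee 30 36 b7 is 7 bytes > B = 4, so hash it first: H(key) = 79, then zero-pad to 4 bytes: K' = 79 00 00 00.
XOR each byte with 0x36: 79⊕36=4f, 00⊕36=36, 00⊕36=36, 00⊕36=36.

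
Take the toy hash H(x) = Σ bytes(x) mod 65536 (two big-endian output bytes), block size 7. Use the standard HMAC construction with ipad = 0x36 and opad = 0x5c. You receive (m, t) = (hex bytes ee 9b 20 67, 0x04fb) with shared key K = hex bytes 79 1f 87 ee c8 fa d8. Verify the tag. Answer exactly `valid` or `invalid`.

invalid

Key hex bytes 79 1f 87 ee c8 fa d8 is exactly B = 7 bytes: K' = 79 1f 87 ee c8 fa d8.
K' ⊕ ipad = 4f 29 b1 d8 fe cc ee; K' ⊕ opad = 25 43 db b2 94 a6 84.
Inner hash: sum = 79+41+177+216+254+204+238+238+155+32+103 = 1737 → 06 c9.
Outer hash (recomputed tag): sum = 37+67+219+178+148+166+132+6+201 = 1154 → 04 82.
Recomputed tag = 0482; claimed = 04fb → mismatch.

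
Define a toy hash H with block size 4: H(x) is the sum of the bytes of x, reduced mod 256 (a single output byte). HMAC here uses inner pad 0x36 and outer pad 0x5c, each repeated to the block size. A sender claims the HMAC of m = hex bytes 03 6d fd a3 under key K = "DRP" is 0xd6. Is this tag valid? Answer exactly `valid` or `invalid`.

Key "DRP" = 44 52 50 is 3 bytes ≤ B = 4; zero-pad to 4 bytes: K' = 44 52 50 00.
K' ⊕ ipad = 72 64 66 36; K' ⊕ opad = 18 0e 0c 5c.
Inner hash: sum = 114+100+102+54+3+109+253+163 = 898; mod 256 = 130 → 82.
Outer hash (recomputed tag): sum = 24+14+12+92+130 = 272; mod 256 = 16 → 10.
Recomputed tag = 10; claimed = d6 → mismatch.

invalid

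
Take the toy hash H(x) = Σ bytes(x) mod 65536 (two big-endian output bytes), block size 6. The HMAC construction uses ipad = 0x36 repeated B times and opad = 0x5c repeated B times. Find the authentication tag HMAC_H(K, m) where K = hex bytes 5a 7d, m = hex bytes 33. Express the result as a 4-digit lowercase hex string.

Key hex bytes 5a 7d is 2 bytes ≤ B = 6; zero-pad to 6 bytes: K' = 5a 7d 00 00 00 00.
K' ⊕ ipad = 6c 4b 36 36 36 36.  K' ⊕ opad = 06 21 5c 5c 5c 5c.
Inner input = (K'⊕ipad) ∥ m = 6c 4b 36 36 36 36 ∥ 33.
Inner hash: sum = 108+75+54+54+54+54+51 = 450 → 01 c2.
Outer input = (K'⊕opad) ∥ inner = 06 21 5c 5c 5c 5c ∥ 01 c2.
Outer hash (tag): sum = 6+33+92+92+92+92+1+194 = 602 → 02 5a.

025a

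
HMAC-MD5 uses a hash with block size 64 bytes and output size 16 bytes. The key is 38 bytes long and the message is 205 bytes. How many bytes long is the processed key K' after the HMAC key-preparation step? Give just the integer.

64

Key is 38 ≤ 64 bytes, zero-padded: |K'| = 64.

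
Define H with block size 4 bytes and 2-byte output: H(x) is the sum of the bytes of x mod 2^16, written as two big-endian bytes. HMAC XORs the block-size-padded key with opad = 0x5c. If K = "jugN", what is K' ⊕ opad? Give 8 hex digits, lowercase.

36293b12

Key "jugN" = 6a 75 67 4e is exactly B = 4 bytes: K' = 6a 75 67 4e.
XOR each byte with 0x5c: 6a⊕5c=36, 75⊕5c=29, 67⊕5c=3b, 4e⊕5c=12.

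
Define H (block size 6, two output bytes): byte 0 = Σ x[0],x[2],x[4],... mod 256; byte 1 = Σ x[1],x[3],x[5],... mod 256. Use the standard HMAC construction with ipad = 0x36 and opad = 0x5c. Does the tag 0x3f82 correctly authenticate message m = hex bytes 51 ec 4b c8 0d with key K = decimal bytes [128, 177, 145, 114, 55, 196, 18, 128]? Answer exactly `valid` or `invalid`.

invalid

Key decimal bytes [128, 177, 145, 114, 55, 196, 18, 128] = 80 b1 91 72 37 c4 12 80 is 8 bytes > B = 6, so hash it first: H(key) = 5a 67, then zero-pad to 6 bytes: K' = 5a 67 00 00 00 00.
K' ⊕ ipad = 6c 51 36 36 36 36; K' ⊕ opad = 06 3b 5c 5c 5c 5c.
Inner hash: even-index sum = 385 mod 256 = 129; odd-index sum = 625 mod 256 = 113 → 81 71.
Outer hash (recomputed tag): even-index sum = 319 mod 256 = 63; odd-index sum = 356 mod 256 = 100 → 3f 64.
Recomputed tag = 3f64; claimed = 3f82 → mismatch.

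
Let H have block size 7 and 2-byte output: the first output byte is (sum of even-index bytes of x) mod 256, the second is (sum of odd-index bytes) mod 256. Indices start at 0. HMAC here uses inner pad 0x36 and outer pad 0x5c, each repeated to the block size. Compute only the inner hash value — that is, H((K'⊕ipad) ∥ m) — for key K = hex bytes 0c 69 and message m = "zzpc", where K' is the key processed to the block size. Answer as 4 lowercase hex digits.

Key hex bytes 0c 69 is 2 bytes ≤ B = 7; zero-pad to 7 bytes: K' = 0c 69 00 00 00 00 00.
K' ⊕ ipad = 3a 5f 36 36 36 36 36.
Inner input = 3a 5f 36 36 36 36 36 ∥ 7a 7a 70 63.
Inner hash: even-index sum = 441 mod 256 = 185; odd-index sum = 437 mod 256 = 181 → b9 b5.

b9b5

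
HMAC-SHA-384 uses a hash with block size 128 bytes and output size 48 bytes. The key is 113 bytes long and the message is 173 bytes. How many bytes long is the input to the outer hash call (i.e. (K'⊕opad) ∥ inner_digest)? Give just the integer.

176

Key is 113 ≤ 128 bytes, zero-padded: |K'| = 128.
Outer input = (K'⊕opad) ∥ H(inner) → 128 + 48 = 176 bytes.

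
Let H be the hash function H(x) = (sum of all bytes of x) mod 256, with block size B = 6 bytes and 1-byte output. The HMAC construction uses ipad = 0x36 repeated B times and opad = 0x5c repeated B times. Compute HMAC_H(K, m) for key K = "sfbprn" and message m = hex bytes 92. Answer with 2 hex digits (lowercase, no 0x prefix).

Key "sfbprn" = 73 66 62 70 72 6e is exactly B = 6 bytes: K' = 73 66 62 70 72 6e.
K' ⊕ ipad = 45 50 54 46 44 58.  K' ⊕ opad = 2f 3a 3e 2c 2e 32.
Inner input = (K'⊕ipad) ∥ m = 45 50 54 46 44 58 ∥ 92.
Inner hash: sum = 69+80+84+70+68+88+146 = 605; mod 256 = 93 → 5d.
Outer input = (K'⊕opad) ∥ inner = 2f 3a 3e 2c 2e 32 ∥ 5d.
Outer hash (tag): sum = 47+58+62+44+46+50+93 = 400; mod 256 = 144 → 90.

90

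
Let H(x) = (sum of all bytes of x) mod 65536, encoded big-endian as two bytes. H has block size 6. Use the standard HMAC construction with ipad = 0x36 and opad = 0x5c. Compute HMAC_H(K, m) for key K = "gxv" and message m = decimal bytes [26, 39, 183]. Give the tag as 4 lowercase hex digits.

0218

Key "gxv" = 67 78 76 is 3 bytes ≤ B = 6; zero-pad to 6 bytes: K' = 67 78 76 00 00 00.
K' ⊕ ipad = 51 4e 40 36 36 36.  K' ⊕ opad = 3b 24 2a 5c 5c 5c.
Inner input = (K'⊕ipad) ∥ m = 51 4e 40 36 36 36 ∥ 1a 27 b7.
Inner hash: sum = 81+78+64+54+54+54+26+39+183 = 633 → 02 79.
Outer input = (K'⊕opad) ∥ inner = 3b 24 2a 5c 5c 5c ∥ 02 79.
Outer hash (tag): sum = 59+36+42+92+92+92+2+121 = 536 → 02 18.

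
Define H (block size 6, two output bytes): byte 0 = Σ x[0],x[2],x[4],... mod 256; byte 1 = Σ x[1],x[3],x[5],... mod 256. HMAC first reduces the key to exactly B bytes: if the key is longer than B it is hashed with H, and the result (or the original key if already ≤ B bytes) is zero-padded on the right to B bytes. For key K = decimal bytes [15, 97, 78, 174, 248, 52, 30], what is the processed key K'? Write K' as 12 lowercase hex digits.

734300000000

|K| = 7 > B = 6, so first hash the key.
H(K): even-index sum = 371 mod 256 = 115; odd-index sum = 323 mod 256 = 67 → 73 43.
Zero-pad H(K) = 73 43 to 6 bytes: K' = 73 43 00 00 00 00.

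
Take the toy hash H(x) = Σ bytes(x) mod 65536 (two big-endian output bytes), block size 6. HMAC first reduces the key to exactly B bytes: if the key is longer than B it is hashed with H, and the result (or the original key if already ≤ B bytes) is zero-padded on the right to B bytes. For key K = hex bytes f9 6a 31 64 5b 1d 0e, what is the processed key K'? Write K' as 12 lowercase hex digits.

|K| = 7 > B = 6, so first hash the key.
H(K): sum = 249+106+49+100+91+29+14 = 638 → 02 7e.
Zero-pad H(K) = 02 7e to 6 bytes: K' = 02 7e 00 00 00 00.

027e00000000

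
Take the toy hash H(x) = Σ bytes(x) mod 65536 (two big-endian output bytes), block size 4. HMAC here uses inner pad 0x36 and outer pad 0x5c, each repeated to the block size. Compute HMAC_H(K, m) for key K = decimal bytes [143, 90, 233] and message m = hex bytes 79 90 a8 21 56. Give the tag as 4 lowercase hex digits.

Key decimal bytes [143, 90, 233] = 8f 5a e9 is 3 bytes ≤ B = 4; zero-pad to 4 bytes: K' = 8f 5a e9 00.
K' ⊕ ipad = b9 6c df 36.  K' ⊕ opad = d3 06 b5 5c.
Inner input = (K'⊕ipad) ∥ m = b9 6c df 36 ∥ 79 90 a8 21 56.
Inner hash: sum = 185+108+223+54+121+144+168+33+86 = 1122 → 04 62.
Outer input = (K'⊕opad) ∥ inner = d3 06 b5 5c ∥ 04 62.
Outer hash (tag): sum = 211+6+181+92+4+98 = 592 → 02 50.

0250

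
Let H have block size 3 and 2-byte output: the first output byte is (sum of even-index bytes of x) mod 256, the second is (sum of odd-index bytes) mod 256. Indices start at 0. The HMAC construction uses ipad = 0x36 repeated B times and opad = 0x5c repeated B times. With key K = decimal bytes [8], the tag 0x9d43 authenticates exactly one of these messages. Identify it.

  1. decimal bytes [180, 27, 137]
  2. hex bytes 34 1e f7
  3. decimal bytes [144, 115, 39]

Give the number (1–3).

Key decimal bytes [8] = 08 is 1 byte ≤ B = 3; zero-pad to 3 bytes: K' = 08 00 00.
K' ⊕ ipad = 3e 36 36; K' ⊕ opad = 54 5c 5c.
m1: inner = H(3e 36 36 b4 1b 89) = 8f 73; tag = H(54 5c 5c 8f 73) = 23eb
m2: inner = H(3e 36 36 34 1e f7) = 92 61; tag = H(54 5c 5c 92 61) = 11ee
m3: inner = H(3e 36 36 90 73 27) = e7 ed; tag = H(54 5c 5c e7 ed) = 9d43 ← matches

3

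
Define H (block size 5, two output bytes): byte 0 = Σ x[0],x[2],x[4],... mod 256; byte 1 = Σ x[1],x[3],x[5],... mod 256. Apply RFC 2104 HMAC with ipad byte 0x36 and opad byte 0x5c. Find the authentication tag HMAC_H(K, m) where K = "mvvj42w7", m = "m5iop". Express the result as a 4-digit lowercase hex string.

Key "mvvj42w7" = 6d 76 76 6a 34 32 77 37 is 8 bytes > B = 5, so hash it first: H(key) = 8e 49, then zero-pad to 5 bytes: K' = 8e 49 00 00 00.
K' ⊕ ipad = b8 7f 36 36 36.  K' ⊕ opad = d2 15 5c 5c 5c.
Inner input = (K'⊕ipad) ∥ m = b8 7f 36 36 36 ∥ 6d 35 69 6f 70.
Inner hash: even-index sum = 456 mod 256 = 200; odd-index sum = 507 mod 256 = 251 → c8 fb.
Outer input = (K'⊕opad) ∥ inner = d2 15 5c 5c 5c ∥ c8 fb.
Outer hash (tag): even-index sum = 645 mod 256 = 133; odd-index sum = 313 mod 256 = 57 → 85 39.

8539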